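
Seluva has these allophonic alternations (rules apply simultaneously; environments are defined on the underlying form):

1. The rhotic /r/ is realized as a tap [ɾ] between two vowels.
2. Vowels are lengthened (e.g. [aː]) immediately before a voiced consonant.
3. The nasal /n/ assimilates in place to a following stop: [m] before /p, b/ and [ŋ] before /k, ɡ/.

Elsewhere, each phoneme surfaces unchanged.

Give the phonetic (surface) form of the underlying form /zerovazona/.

Rule 2 applies to /e/ (between /z/ and /r/: before a voiced consonant) → [eː].
Rule 1 applies to /r/ (between /e/ and /o/: between two vowels) → [ɾ].
/o/ (between /r/ and /v/): before a voiced consonant, so rule 2 applies → [oː].
/a/ meets the environment for rule 2 (before a voiced consonant) → [aː].
/o/ meets the environment for rule 2 (before a voiced consonant) → [oː].
/n/ (between /o/ and /a/): rule 3 targets it, but not before a labial or velar stop → unchanged [n].
/a/ — word-final; rule 2 does not apply here → [a].

[zeːɾoːvaːzoːna]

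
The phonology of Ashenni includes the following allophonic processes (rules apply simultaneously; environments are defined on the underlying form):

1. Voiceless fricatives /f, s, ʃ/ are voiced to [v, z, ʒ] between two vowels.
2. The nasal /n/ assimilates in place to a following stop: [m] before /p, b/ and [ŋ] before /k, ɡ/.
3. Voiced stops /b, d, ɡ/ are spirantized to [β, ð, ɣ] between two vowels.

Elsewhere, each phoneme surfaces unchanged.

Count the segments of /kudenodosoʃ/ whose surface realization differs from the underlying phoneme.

Segments that undergo a rule: /d/ → [ð] (rule 3); /d/ → [ð] (rule 3); /s/ → [z] (rule 1).
All other segments surface unchanged.

3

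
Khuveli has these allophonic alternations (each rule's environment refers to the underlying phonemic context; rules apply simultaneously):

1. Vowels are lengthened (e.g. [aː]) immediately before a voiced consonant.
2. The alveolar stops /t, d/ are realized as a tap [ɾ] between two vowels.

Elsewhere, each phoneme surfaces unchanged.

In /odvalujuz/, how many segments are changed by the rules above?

4

Segments that undergo a rule: /o/ → [oː] (rule 1); /a/ → [aː] (rule 1); /u/ → [uː] (rule 1); /u/ → [uː] (rule 1).
All other segments surface unchanged.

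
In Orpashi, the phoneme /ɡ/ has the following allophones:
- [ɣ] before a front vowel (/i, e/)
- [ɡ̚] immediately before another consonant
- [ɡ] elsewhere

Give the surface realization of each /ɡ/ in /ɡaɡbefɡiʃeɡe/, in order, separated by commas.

Occurrence 1 (position 1): no conditioning environment matches → elsewhere allophone [ɡ].
Occurrence 2 (position 3): immediately before another consonant → [ɡ̚].
Occurrence 3 (position 7): before a front vowel (/i, e/) → [ɣ].
Occurrence 4 (position 11): before a front vowel (/i, e/) → [ɣ].

[ɡ], [ɡ̚], [ɣ], [ɣ]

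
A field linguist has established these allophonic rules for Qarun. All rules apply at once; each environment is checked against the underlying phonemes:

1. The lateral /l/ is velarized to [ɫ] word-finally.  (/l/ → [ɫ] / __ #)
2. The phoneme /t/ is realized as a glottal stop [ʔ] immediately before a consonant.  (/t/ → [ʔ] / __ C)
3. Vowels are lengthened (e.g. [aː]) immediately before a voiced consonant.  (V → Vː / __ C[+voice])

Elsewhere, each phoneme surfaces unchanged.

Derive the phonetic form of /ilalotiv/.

[iːlaːlotiːv]

/i/ meets the environment for rule 3 (before a voiced consonant) → [iː].
/l/ (between /i/ and /a/): rule 1 targets it, but not word-finally → unchanged [l].
/a/ (between /l/ and /l/): before a voiced consonant, so rule 3 applies → [aː].
/l/ (between /a/ and /o/): rule 1 targets it, but not word-finally → unchanged [l].
/o/ (between /l/ and /t/): rule 3 targets it, but not before a voiced consonant → unchanged [o].
/t/ (between /o/ and /i/): rule 2 targets it, but not immediately before a consonant → unchanged [t].
/i/ — between /t/ and /v/, before a voiced consonant — surfaces as [iː] (rule 3).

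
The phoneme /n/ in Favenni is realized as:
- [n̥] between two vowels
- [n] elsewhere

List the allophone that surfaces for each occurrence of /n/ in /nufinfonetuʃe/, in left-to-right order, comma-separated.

[n], [n], [n̥]

Occurrence 1 (position 1): no conditioning environment matches → elsewhere allophone [n].
Occurrence 2 (position 5): no conditioning environment matches → elsewhere allophone [n].
Occurrence 3 (position 8): between two vowels → [n̥].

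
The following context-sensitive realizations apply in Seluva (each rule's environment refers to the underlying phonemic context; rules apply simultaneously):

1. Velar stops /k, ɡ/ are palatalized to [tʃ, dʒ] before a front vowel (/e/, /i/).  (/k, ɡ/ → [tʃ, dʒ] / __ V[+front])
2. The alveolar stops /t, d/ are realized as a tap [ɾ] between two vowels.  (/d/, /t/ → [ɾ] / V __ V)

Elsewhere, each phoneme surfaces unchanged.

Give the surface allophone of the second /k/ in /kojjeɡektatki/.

/k/ (between /e/ and /t/) is in the target of rule 1 but the environment (before a front vowel) is not met → [k].

[k]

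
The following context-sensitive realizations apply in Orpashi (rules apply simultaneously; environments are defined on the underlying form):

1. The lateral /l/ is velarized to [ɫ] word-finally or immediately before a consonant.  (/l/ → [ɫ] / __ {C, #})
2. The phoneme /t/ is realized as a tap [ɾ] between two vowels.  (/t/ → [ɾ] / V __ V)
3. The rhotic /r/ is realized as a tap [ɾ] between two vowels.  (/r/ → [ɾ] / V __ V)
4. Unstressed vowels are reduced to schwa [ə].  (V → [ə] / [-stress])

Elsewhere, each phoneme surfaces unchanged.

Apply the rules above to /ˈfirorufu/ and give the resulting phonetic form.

/f/ stays [f].
/i/ (between /f/ and /r/): rule 4 targets it, but not in an unstressed syllable → unchanged [i].
/r/ — between /i/ and /o/, between two vowels — surfaces as [ɾ] (rule 3).
/o/ meets the environment for rule 4 (in an unstressed syllable) → [ə].
/r/ — between /o/ and /u/, between two vowels — surfaces as [ɾ] (rule 3).
/u/ (between /r/ and /f/) occurs in an unstressed syllable → [ə] by rule 4.
/f/ (between /u/ and /u/): no rule targets it → [f].
/u/ meets the environment for rule 4 (in an unstressed syllable) → [ə].

[ˈfiɾəɾəfə]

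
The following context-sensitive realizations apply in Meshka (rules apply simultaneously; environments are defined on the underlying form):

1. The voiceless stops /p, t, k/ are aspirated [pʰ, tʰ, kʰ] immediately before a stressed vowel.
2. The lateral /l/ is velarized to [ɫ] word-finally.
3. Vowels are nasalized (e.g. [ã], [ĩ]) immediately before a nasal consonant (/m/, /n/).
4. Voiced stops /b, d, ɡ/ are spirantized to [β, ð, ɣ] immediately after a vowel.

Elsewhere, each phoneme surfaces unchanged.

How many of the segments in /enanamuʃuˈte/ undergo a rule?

4

Segments that undergo a rule: /e/ → [ẽ] (rule 3); /a/ → [ã] (rule 3); /a/ → [ã] (rule 3); /t/ → [tʰ] (rule 1).
All other segments surface unchanged.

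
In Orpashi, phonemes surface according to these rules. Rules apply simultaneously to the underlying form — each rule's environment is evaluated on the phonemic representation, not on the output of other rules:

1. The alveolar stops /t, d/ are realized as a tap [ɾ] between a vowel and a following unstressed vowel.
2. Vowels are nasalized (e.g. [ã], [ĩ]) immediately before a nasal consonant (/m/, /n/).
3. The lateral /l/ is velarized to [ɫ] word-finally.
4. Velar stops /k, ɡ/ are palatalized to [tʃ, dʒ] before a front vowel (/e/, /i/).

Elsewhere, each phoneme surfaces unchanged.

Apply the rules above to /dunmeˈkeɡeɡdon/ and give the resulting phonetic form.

/d/ (word-initial): rule 1 targets it, but not between a vowel and a following unstressed vowel → unchanged [d].
/u/ meets the environment for rule 2 (before a nasal consonant) → [ũ].
/n/ (between /u/ and /m/) is unaffected → [n].
/m/ (between /n/ and /e/): no rule targets it → [m].
/e/ (between /m/ and /k/): rule 2 targets it, but not before a nasal consonant → unchanged [e].
/k/ meets the environment for rule 4 (before a front vowel) → [tʃ].
/e/ (between /k/ and /ɡ/) fails the environment for rule 2, so it stays [e].
/ɡ/ (between /e/ and /e/) occurs before a front vowel → [dʒ] by rule 4.
/e/ (between /ɡ/ and /ɡ/): rule 2 targets it, but not before a nasal consonant → unchanged [e].
/ɡ/ — between /e/ and /d/; rule 4 does not apply here → [ɡ].
/d/ (between /ɡ/ and /o/): rule 1 targets it, but not between a vowel and a following unstressed vowel → unchanged [d].
/o/ — between /d/ and /n/, before a nasal consonant — surfaces as [õ] (rule 2).
/n/ — not in any rule's target class → [n].

[dũnmeˈtʃedʒeɡdõn]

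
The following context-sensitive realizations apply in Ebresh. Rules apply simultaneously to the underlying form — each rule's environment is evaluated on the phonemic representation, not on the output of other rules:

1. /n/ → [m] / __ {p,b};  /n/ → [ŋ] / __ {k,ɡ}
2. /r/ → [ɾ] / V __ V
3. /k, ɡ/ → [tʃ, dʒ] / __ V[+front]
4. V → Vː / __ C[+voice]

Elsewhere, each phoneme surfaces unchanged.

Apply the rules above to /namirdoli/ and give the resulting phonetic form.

/n/ — word-initial; rule 1 does not apply here → [n].
/a/ (between /n/ and /m/) occurs before a voiced consonant → [aː] by rule 4.
/m/ — not in any rule's target class → [m].
Rule 4 applies to /i/ (between /m/ and /r/: before a voiced consonant) → [iː].
/r/ (between /i/ and /d/) fails the environment for rule 2, so it stays [r].
/d/ (between /r/ and /o/) is unaffected → [d].
/o/ — between /d/ and /l/, before a voiced consonant — surfaces as [oː] (rule 4).
/l/ (between /o/ and /i/): no rule targets it → [l].
/i/ — word-final; rule 4 does not apply here → [i].

[naːmiːrdoːli]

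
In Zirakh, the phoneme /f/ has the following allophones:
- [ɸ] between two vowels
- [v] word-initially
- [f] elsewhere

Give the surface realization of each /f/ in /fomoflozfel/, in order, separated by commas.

[v], [f], [f]

Occurrence 1 (position 1): word-initially → [v].
Occurrence 2 (position 5): no conditioning environment matches → elsewhere allophone [f].
Occurrence 3 (position 9): no conditioning environment matches → elsewhere allophone [f].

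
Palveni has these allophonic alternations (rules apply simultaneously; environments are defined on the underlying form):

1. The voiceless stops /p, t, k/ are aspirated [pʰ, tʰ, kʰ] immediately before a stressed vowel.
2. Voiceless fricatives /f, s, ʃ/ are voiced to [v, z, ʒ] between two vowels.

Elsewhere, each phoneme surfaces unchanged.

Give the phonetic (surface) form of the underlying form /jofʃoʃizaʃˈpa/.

/j/ (word-initial): no rule targets it → [j].
/o/ (between /j/ and /f/) is unaffected → [o].
/f/ (between /o/ and /ʃ/) is in the target of rule 2 but the environment (between two vowels) is not met → [f].
/ʃ/ (between /f/ and /o/) is in the target of rule 2 but the environment (between two vowels) is not met → [ʃ].
/o/ (between /ʃ/ and /ʃ/): no rule targets it → [o].
/ʃ/ (between /o/ and /i/) occurs between two vowels → [ʒ] by rule 2.
/i/ — not in any rule's target class → [i].
/z/ (between /i/ and /a/): no rule targets it → [z].
/a/ — not in any rule's target class → [a].
/ʃ/ (between /a/ and /p/) is in the target of rule 2 but the environment (between two vowels) is not met → [ʃ].
/p/ — between /ʃ/ and /a/, immediately before a stressed vowel — surfaces as [pʰ] (rule 1).
/a/ — not in any rule's target class → [a].

[jofʃoʒizaʃˈpʰa]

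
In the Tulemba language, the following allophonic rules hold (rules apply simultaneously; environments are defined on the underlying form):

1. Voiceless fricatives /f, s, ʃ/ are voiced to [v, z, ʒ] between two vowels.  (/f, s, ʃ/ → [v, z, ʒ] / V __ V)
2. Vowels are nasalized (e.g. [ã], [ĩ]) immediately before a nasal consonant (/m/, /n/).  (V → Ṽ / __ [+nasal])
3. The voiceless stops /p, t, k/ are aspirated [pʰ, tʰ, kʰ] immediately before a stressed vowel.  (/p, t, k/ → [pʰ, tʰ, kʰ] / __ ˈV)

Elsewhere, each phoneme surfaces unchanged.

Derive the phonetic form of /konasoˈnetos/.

/k/ (word-initial): rule 3 targets it, but not immediately before a stressed vowel → unchanged [k].
/o/ (between /k/ and /n/): before a nasal consonant, so rule 2 applies → [õ].
/n/ (between /o/ and /a/) is unaffected → [n].
/a/ (between /n/ and /s/) fails the environment for rule 2, so it stays [a].
Rule 1 applies to /s/ (between /a/ and /o/: between two vowels) → [z].
/o/ (between /s/ and /n/): before a nasal consonant, so rule 2 applies → [õ].
/n/ (between /o/ and /e/): no rule targets it → [n].
/e/ — between /n/ and /t/; rule 2 does not apply here → [e].
/t/ (between /e/ and /o/) is in the target of rule 3 but the environment (immediately before a stressed vowel) is not met → [t].
/o/ (between /t/ and /s/) is in the target of rule 2 but the environment (before a nasal consonant) is not met → [o].
/s/ (word-final) is in the target of rule 1 but the environment (between two vowels) is not met → [s].

[kõnazõˈnetos]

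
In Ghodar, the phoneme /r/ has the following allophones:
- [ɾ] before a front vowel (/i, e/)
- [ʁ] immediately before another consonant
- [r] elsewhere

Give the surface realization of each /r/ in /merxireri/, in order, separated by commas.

[ʁ], [ɾ], [ɾ]

Occurrence 1 (position 3): immediately before another consonant → [ʁ].
Occurrence 2 (position 6): before a front vowel (/i, e/) → [ɾ].
Occurrence 3 (position 8): before a front vowel (/i, e/) → [ɾ].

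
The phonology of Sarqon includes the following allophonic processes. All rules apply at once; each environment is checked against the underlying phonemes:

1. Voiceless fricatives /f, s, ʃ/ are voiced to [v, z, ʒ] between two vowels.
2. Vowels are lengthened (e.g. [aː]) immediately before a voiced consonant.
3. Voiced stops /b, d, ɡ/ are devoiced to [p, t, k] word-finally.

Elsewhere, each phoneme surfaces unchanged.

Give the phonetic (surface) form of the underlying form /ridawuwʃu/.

Rule 2 applies to /i/ (between /r/ and /d/: before a voiced consonant) → [iː].
/d/ (between /i/ and /a/): rule 3 targets it, but not word-finally → unchanged [d].
/a/ meets the environment for rule 2 (before a voiced consonant) → [aː].
/u/ — between /w/ and /w/, before a voiced consonant — surfaces as [uː] (rule 2).
/ʃ/ (between /w/ and /u/): rule 1 targets it, but not between two vowels → unchanged [ʃ].
/u/ (word-final): rule 2 targets it, but not before a voiced consonant → unchanged [u].

[riːdaːwuːwʃu]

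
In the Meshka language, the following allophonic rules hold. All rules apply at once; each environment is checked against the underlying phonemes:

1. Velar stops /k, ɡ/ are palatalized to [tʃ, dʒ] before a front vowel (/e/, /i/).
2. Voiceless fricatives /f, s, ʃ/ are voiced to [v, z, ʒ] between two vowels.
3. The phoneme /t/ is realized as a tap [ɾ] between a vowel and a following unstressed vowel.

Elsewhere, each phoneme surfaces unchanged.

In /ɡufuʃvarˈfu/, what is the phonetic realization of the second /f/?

/f/ (between /r/ and /u/) is in the target of rule 2 but the environment (between two vowels) is not met → [f].

[f]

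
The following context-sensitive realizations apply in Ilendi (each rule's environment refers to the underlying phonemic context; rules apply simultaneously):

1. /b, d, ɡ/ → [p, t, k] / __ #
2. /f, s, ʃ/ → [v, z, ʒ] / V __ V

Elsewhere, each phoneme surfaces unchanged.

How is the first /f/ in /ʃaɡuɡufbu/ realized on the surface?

[f]

/f/ (between /u/ and /b/) is in the target of rule 2 but the environment (between two vowels) is not met → [f].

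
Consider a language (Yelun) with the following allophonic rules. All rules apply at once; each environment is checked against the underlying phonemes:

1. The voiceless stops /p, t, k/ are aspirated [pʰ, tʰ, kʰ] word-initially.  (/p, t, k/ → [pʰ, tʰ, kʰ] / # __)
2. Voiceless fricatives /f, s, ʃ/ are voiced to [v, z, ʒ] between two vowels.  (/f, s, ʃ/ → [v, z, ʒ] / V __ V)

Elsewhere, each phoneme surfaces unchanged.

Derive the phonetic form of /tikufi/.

[tʰikuvi]

/t/ meets the environment for rule 1 (word-initially) → [tʰ].
/k/ (between /i/ and /u/): rule 1 targets it, but not word-initially → unchanged [k].
/f/ (between /u/ and /i/): between two vowels, so rule 2 applies → [v].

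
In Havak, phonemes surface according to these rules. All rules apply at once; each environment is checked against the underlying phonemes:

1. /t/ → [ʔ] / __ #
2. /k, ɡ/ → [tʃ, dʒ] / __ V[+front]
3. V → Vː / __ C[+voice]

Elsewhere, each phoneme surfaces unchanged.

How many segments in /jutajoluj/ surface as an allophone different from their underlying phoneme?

3

Segments that undergo a rule: /a/ → [aː] (rule 3); /o/ → [oː] (rule 3); /u/ → [uː] (rule 3).
All other segments surface unchanged.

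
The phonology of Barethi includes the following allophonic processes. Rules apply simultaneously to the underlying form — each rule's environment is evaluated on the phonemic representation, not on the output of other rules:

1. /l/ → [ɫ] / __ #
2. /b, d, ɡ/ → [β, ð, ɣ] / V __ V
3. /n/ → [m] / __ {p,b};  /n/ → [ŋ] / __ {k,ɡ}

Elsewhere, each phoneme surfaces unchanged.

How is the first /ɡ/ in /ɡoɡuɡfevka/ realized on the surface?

/ɡ/ (word-initial) is in the target of rule 2 but the environment (between two vowels) is not met → [ɡ].

[ɡ]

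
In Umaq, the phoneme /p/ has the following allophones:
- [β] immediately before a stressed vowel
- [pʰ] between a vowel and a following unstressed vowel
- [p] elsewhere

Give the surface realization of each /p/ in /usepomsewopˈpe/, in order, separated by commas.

[pʰ], [p], [β]

Occurrence 1 (position 4): between a vowel and a following unstressed vowel → [pʰ].
Occurrence 2 (position 11): no conditioning environment matches → elsewhere allophone [p].
Occurrence 3 (position 12): immediately before a stressed vowel → [β].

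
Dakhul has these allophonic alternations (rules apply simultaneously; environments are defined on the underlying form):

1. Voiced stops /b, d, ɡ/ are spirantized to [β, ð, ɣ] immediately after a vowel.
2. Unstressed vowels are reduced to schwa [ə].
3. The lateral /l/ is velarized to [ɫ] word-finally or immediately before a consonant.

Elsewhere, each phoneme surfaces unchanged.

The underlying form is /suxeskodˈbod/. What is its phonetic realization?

[səxəskəðˈboð]

/s/ stays [s].
/u/ meets the environment for rule 2 (in an unstressed syllable) → [ə].
/x/ (between /u/ and /e/): no rule targets it → [x].
Rule 2 applies to /e/ (between /x/ and /s/: in an unstressed syllable) → [ə].
/s/ (between /e/ and /k/) is unaffected → [s].
/k/ (between /s/ and /o/) is unaffected → [k].
/o/ — between /k/ and /d/, in an unstressed syllable — surfaces as [ə] (rule 2).
/d/ (between /o/ and /b/) occurs immediately after a vowel → [ð] by rule 1.
/b/ — between /d/ and /o/; rule 1 does not apply here → [b].
/o/ — between /b/ and /d/; rule 2 does not apply here → [o].
Rule 1 applies to /d/ (word-final: immediately after a vowel) → [ð].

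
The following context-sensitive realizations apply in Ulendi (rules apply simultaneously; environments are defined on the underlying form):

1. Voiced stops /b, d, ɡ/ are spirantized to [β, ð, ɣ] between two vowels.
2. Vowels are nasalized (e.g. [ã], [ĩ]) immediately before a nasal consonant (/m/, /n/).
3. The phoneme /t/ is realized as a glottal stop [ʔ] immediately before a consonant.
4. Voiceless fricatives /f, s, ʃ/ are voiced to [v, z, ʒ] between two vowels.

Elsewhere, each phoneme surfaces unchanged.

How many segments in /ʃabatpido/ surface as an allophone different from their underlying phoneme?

Segments that undergo a rule: /b/ → [β] (rule 1); /t/ → [ʔ] (rule 3); /d/ → [ð] (rule 1).
All other segments surface unchanged.

3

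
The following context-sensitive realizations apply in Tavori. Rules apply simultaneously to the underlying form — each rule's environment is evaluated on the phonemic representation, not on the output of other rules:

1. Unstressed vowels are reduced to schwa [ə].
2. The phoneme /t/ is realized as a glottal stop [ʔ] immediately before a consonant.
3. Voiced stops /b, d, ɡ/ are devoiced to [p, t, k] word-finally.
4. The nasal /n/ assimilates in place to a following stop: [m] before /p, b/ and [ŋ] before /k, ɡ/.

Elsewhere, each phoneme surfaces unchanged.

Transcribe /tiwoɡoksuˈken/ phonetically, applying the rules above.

/t/ — word-initial; rule 2 does not apply here → [t].
/i/ meets the environment for rule 1 (in an unstressed syllable) → [ə].
/w/ (between /i/ and /o/) is unaffected → [w].
/o/ meets the environment for rule 1 (in an unstressed syllable) → [ə].
/ɡ/ (between /o/ and /o/) is in the target of rule 3 but the environment (word-finally) is not met → [ɡ].
/o/ — between /ɡ/ and /k/, in an unstressed syllable — surfaces as [ə] (rule 1).
/k/ (between /o/ and /s/) is unaffected → [k].
/s/ — not in any rule's target class → [s].
Rule 1 applies to /u/ (between /s/ and /k/: in an unstressed syllable) → [ə].
/k/ — not in any rule's target class → [k].
/e/ (between /k/ and /n/) is in the target of rule 1 but the environment (in an unstressed syllable) is not met → [e].
/n/ (word-final) fails the environment for rule 4, so it stays [n].

[təwəɡəksəˈken]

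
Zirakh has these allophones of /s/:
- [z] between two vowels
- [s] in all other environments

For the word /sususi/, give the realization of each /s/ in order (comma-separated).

Occurrence 1 (position 1): no conditioning environment matches → elsewhere allophone [s].
Occurrence 2 (position 3): between two vowels → [z].
Occurrence 3 (position 5): between two vowels → [z].

[s], [z], [z]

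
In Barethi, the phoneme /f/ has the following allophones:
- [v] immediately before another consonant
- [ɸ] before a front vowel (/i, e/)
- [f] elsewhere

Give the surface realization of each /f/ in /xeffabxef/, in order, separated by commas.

[v], [f], [f]

Occurrence 1 (position 3): immediately before another consonant → [v].
Occurrence 2 (position 4): no conditioning environment matches → elsewhere allophone [f].
Occurrence 3 (position 9): no conditioning environment matches → elsewhere allophone [f].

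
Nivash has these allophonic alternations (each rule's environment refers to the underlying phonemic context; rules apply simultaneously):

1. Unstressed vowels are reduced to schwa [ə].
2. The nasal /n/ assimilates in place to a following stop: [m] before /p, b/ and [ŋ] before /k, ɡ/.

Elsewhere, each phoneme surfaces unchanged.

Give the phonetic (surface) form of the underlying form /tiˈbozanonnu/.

[təˈbozənənnə]

/t/ (word-initial): no rule targets it → [t].
/i/ (between /t/ and /b/): in an unstressed syllable, so rule 1 applies → [ə].
/b/ stays [b].
/o/ (between /b/ and /z/) fails the environment for rule 1, so it stays [o].
/z/ (between /o/ and /a/) is unaffected → [z].
/a/ — between /z/ and /n/, in an unstressed syllable — surfaces as [ə] (rule 1).
/n/ (between /a/ and /o/): rule 2 targets it, but not before a labial or velar stop → unchanged [n].
/o/ (between /n/ and /n/) occurs in an unstressed syllable → [ə] by rule 1.
/n/ (between /o/ and /n/) fails the environment for rule 2, so it stays [n].
/n/ (between /n/ and /u/) is in the target of rule 2 but the environment (before a labial or velar stop) is not met → [n].
Rule 1 applies to /u/ (word-final: in an unstressed syllable) → [ə].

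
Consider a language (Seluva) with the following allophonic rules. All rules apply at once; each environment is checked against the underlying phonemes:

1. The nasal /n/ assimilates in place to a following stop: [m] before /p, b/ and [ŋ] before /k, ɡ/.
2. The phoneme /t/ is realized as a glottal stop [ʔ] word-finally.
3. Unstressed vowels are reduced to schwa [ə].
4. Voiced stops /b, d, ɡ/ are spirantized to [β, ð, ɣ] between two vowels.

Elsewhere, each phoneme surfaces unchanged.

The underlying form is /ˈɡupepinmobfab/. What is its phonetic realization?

/ɡ/ (word-initial) is in the target of rule 4 but the environment (between two vowels) is not met → [ɡ].
/u/ (between /ɡ/ and /p/) is in the target of rule 3 but the environment (in an unstressed syllable) is not met → [u].
/e/ (between /p/ and /p/) occurs in an unstressed syllable → [ə] by rule 3.
/i/ meets the environment for rule 3 (in an unstressed syllable) → [ə].
/n/ — between /i/ and /m/; rule 1 does not apply here → [n].
/o/ meets the environment for rule 3 (in an unstressed syllable) → [ə].
/b/ (between /o/ and /f/) fails the environment for rule 4, so it stays [b].
/a/ (between /f/ and /b/): in an unstressed syllable, so rule 3 applies → [ə].
/b/ (word-final) fails the environment for rule 4, so it stays [b].

[ˈɡupəpənməbfəb]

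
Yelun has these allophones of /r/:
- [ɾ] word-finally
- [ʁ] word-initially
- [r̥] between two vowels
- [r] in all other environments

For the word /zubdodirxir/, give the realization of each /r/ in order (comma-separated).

Occurrence 1 (position 8): no conditioning environment matches → elsewhere allophone [r].
Occurrence 2 (position 11): word-finally → [ɾ].

[r], [ɾ]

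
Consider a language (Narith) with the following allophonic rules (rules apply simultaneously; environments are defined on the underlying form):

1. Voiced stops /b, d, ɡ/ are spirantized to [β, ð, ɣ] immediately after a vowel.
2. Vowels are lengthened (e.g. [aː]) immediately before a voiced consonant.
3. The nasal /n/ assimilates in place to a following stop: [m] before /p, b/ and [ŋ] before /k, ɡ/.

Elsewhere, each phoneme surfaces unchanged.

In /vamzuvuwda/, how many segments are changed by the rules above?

3

Segments that undergo a rule: /a/ → [aː] (rule 2); /u/ → [uː] (rule 2); /u/ → [uː] (rule 2).
All other segments surface unchanged.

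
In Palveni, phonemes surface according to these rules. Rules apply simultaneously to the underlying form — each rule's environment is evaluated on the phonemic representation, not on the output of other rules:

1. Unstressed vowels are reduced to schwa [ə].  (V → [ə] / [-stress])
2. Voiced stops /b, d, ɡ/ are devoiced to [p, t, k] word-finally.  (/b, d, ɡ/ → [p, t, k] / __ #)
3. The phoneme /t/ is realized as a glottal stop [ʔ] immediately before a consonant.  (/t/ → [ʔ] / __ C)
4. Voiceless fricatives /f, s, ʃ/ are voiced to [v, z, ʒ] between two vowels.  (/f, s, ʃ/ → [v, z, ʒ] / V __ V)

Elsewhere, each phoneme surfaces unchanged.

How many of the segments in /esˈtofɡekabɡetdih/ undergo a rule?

6

Segments that undergo a rule: /e/ → [ə] (rule 1); /e/ → [ə] (rule 1); /a/ → [ə] (rule 1); /e/ → [ə] (rule 1); /t/ → [ʔ] (rule 3); /i/ → [ə] (rule 1).
All other segments surface unchanged.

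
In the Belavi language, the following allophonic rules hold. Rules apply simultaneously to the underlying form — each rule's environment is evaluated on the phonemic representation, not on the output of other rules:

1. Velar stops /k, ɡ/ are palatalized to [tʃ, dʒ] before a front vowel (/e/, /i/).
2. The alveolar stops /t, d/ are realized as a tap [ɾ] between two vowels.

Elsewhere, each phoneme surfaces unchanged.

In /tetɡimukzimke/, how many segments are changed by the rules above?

2

Segments that undergo a rule: /ɡ/ → [dʒ] (rule 1); /k/ → [tʃ] (rule 1).
All other segments surface unchanged.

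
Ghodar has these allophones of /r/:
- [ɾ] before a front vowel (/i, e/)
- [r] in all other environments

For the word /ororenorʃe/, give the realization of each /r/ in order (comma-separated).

Occurrence 1 (position 2): no conditioning environment matches → elsewhere allophone [r].
Occurrence 2 (position 4): before a front vowel (/i, e/) → [ɾ].
Occurrence 3 (position 8): no conditioning environment matches → elsewhere allophone [r].

[r], [ɾ], [r]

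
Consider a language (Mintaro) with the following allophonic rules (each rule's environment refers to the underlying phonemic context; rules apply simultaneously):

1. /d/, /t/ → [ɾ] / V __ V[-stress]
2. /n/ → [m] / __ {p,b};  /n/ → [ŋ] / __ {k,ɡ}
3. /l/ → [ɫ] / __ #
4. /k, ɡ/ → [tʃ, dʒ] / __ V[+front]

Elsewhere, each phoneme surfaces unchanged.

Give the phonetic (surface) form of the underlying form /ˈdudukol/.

[ˈduɾukoɫ]

/d/ (word-initial) fails the environment for rule 1, so it stays [d].
/u/ — not in any rule's target class → [u].
/d/ meets the environment for rule 1 (between a vowel and a following unstressed vowel) → [ɾ].
/u/ (between /d/ and /k/): no rule targets it → [u].
/k/ (between /u/ and /o/): rule 4 targets it, but not before a front vowel → unchanged [k].
/o/ — not in any rule's target class → [o].
/l/ (word-final) occurs word-finally → [ɫ] by rule 3.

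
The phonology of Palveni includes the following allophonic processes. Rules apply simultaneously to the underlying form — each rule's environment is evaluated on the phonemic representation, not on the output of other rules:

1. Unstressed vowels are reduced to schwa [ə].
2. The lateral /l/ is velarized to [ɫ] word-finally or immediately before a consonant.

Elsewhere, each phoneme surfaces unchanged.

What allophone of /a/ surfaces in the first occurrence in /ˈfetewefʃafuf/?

[ə]

/a/ — between /ʃ/ and /f/, in an unstressed syllable — surfaces as [ə] (rule 1).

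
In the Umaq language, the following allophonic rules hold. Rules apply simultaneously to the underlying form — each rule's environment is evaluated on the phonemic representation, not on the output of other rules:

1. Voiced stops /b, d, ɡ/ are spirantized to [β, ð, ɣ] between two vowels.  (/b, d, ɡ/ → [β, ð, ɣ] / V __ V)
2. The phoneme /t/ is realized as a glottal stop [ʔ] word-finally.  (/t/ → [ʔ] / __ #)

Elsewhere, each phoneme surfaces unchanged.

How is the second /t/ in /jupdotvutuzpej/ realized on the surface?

/t/ (between /u/ and /u/) is in the target of rule 2 but the environment (word-finally) is not met → [t].

[t]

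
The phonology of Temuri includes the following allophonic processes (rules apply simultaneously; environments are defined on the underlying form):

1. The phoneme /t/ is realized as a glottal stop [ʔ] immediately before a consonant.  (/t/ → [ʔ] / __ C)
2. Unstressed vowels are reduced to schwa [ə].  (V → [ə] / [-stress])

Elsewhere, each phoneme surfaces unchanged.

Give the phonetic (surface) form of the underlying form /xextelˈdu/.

/x/ (word-initial): no rule targets it → [x].
/e/ meets the environment for rule 2 (in an unstressed syllable) → [ə].
/x/ stays [x].
/t/ — between /x/ and /e/; rule 1 does not apply here → [t].
/e/ (between /t/ and /l/): in an unstressed syllable, so rule 2 applies → [ə].
/l/ stays [l].
/d/ (between /l/ and /u/) is unaffected → [d].
/u/ (word-final) is in the target of rule 2 but the environment (in an unstressed syllable) is not met → [u].

[xəxtəlˈdu]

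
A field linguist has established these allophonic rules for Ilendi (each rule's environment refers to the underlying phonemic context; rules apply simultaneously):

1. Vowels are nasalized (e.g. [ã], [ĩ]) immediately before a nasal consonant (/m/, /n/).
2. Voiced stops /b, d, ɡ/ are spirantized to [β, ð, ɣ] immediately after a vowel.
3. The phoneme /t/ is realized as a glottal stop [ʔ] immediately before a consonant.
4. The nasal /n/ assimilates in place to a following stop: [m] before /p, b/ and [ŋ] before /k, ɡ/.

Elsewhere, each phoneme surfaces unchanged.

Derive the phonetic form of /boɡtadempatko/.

[boɣtaðẽmpaʔko]

/b/ (word-initial) fails the environment for rule 2, so it stays [b].
/o/ (between /b/ and /ɡ/) is in the target of rule 1 but the environment (before a nasal consonant) is not met → [o].
/ɡ/ — between /o/ and /t/, immediately after a vowel — surfaces as [ɣ] (rule 2).
/t/ (between /ɡ/ and /a/): rule 3 targets it, but not immediately before a consonant → unchanged [t].
/a/ — between /t/ and /d/; rule 1 does not apply here → [a].
/d/ (between /a/ and /e/) occurs immediately after a vowel → [ð] by rule 2.
/e/ — between /d/ and /m/, before a nasal consonant — surfaces as [ẽ] (rule 1).
/m/ (between /e/ and /p/) is unaffected → [m].
/p/ (between /m/ and /a/) is unaffected → [p].
/a/ (between /p/ and /t/) is in the target of rule 1 but the environment (before a nasal consonant) is not met → [a].
/t/ (between /a/ and /k/): immediately before a consonant, so rule 3 applies → [ʔ].
/k/ — not in any rule's target class → [k].
/o/ (word-final) is in the target of rule 1 but the environment (before a nasal consonant) is not met → [o].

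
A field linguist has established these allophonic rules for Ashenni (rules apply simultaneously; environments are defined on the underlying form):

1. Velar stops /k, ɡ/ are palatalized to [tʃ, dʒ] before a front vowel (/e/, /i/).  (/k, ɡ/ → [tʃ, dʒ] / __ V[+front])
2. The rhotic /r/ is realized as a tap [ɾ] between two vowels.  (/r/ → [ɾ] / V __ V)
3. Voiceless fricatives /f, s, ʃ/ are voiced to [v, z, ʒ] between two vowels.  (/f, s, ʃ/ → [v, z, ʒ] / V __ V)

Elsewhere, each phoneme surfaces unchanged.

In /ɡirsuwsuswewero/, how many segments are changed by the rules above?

2

Segments that undergo a rule: /ɡ/ → [dʒ] (rule 1); /r/ → [ɾ] (rule 2).
All other segments surface unchanged.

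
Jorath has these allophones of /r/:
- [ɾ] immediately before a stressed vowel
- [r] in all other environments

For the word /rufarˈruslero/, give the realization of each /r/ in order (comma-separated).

Occurrence 1 (position 1): no conditioning environment matches → elsewhere allophone [r].
Occurrence 2 (position 5): no conditioning environment matches → elsewhere allophone [r].
Occurrence 3 (position 6): immediately before a stressed vowel → [ɾ].
Occurrence 4 (position 11): no conditioning environment matches → elsewhere allophone [r].

[r], [r], [ɾ], [r]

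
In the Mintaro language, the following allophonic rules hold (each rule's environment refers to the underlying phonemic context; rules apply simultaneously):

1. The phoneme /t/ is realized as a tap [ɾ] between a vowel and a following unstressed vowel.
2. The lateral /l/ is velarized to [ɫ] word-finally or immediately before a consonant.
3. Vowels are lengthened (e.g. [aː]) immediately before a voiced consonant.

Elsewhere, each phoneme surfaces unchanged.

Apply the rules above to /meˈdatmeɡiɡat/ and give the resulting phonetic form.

[meːˈdatmeːɡiːɡat]

/m/ (word-initial): no rule targets it → [m].
/e/ (between /m/ and /d/) occurs before a voiced consonant → [eː] by rule 3.
/d/ stays [d].
/a/ (between /d/ and /t/) fails the environment for rule 3, so it stays [a].
/t/ (between /a/ and /m/) is in the target of rule 1 but the environment (between a vowel and a following unstressed vowel) is not met → [t].
/m/ — not in any rule's target class → [m].
/e/ (between /m/ and /ɡ/): before a voiced consonant, so rule 3 applies → [eː].
/ɡ/ (between /e/ and /i/) is unaffected → [ɡ].
/i/ — between /ɡ/ and /ɡ/, before a voiced consonant — surfaces as [iː] (rule 3).
/ɡ/ (between /i/ and /a/): no rule targets it → [ɡ].
/a/ — between /ɡ/ and /t/; rule 3 does not apply here → [a].
/t/ — word-final; rule 1 does not apply here → [t].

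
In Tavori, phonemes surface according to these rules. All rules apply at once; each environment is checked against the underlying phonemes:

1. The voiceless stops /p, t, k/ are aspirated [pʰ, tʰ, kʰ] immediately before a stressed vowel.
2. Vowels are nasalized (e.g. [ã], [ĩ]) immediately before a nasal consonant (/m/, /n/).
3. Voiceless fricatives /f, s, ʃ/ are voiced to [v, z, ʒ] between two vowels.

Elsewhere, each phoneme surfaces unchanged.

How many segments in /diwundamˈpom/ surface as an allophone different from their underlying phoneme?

4

Segments that undergo a rule: /u/ → [ũ] (rule 2); /a/ → [ã] (rule 2); /p/ → [pʰ] (rule 1); /o/ → [õ] (rule 2).
All other segments surface unchanged.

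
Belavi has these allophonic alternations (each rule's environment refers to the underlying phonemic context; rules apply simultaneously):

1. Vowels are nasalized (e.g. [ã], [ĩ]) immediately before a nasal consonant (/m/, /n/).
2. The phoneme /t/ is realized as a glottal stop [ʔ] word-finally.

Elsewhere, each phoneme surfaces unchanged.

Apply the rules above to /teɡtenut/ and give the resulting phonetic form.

[teɡtẽnuʔ]

/t/ (word-initial): rule 2 targets it, but not word-finally → unchanged [t].
/e/ (between /t/ and /ɡ/) is in the target of rule 1 but the environment (before a nasal consonant) is not met → [e].
/t/ — between /ɡ/ and /e/; rule 2 does not apply here → [t].
/e/ (between /t/ and /n/) occurs before a nasal consonant → [ẽ] by rule 1.
/u/ (between /n/ and /t/) fails the environment for rule 1, so it stays [u].
Rule 2 applies to /t/ (word-final: word-finally) → [ʔ].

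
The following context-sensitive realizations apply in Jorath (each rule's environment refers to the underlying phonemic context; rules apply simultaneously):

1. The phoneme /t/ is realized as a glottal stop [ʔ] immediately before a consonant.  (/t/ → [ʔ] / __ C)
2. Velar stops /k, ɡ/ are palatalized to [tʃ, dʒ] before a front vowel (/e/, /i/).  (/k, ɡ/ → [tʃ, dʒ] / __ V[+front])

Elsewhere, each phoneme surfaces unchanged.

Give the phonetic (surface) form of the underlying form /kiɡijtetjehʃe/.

/k/ — word-initial, before a front vowel — surfaces as [tʃ] (rule 2).
/i/ (between /k/ and /ɡ/): no rule targets it → [i].
/ɡ/ meets the environment for rule 2 (before a front vowel) → [dʒ].
/i/ (between /ɡ/ and /j/): no rule targets it → [i].
/j/ stays [j].
/t/ — between /j/ and /e/; rule 1 does not apply here → [t].
/e/ — not in any rule's target class → [e].
/t/ (between /e/ and /j/) occurs immediately before a consonant → [ʔ] by rule 1.
/j/ (between /t/ and /e/): no rule targets it → [j].
/e/ (between /j/ and /h/): no rule targets it → [e].
/h/ (between /e/ and /ʃ/) is unaffected → [h].
/ʃ/ (between /h/ and /e/): no rule targets it → [ʃ].
/e/ (word-final): no rule targets it → [e].

[tʃidʒijteʔjehʃe]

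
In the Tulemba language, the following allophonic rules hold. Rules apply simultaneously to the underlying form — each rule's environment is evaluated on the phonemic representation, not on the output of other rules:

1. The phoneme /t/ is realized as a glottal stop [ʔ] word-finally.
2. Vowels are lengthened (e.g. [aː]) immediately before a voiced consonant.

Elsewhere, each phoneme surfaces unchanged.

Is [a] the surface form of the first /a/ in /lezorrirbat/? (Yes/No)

Yes

/a/ — between /b/ and /t/; rule 2 does not apply here → [a].
The actual realization is [a], which matches [a].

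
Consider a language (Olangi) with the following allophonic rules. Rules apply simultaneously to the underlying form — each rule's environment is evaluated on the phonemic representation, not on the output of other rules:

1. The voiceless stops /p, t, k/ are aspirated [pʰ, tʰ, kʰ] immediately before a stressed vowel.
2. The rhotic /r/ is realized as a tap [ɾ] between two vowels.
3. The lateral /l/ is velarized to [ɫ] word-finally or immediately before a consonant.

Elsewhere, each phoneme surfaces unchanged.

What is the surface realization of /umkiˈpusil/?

/k/ — between /m/ and /i/; rule 1 does not apply here → [k].
/p/ meets the environment for rule 1 (immediately before a stressed vowel) → [pʰ].
Rule 3 applies to /l/ (word-final: word-finally or immediately before a consonant) → [ɫ].

[umkiˈpʰusiɫ]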